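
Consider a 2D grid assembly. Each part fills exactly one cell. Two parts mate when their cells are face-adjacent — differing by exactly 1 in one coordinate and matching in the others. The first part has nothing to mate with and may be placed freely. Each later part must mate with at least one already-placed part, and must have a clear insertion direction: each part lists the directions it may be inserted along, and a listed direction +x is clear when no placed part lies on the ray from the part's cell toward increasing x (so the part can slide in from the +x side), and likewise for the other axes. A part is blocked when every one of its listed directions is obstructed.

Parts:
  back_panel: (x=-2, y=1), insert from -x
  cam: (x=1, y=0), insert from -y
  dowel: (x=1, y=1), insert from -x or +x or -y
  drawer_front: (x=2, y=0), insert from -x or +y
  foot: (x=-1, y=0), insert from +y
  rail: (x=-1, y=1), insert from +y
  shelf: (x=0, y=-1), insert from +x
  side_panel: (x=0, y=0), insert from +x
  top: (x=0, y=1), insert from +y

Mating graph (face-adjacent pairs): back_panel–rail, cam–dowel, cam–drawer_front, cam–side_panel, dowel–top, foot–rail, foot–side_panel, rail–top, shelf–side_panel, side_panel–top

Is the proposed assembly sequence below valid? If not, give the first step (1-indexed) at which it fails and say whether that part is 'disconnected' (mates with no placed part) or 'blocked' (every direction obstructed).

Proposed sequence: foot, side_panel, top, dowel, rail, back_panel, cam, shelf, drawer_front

1. foot@(-1, 0) [+y clear] — {foot}
2. side_panel@(0, 0) [+x clear] — {foot, side_panel}
3. top@(0, 1) [+y clear] — {foot, side_panel, top}
4. dowel@(1, 1) [+x clear] — {dowel, foot, side_panel, top}
5. rail@(-1, 1) [+y clear] — {dowel, foot, rail, side_panel, top}
6. back_panel@(-2, 1) [-x clear] — {back_panel, dowel, foot, rail, side_panel, top}
7. cam@(1, 0) [-y clear] — {back_panel, cam, dowel, foot, rail, side_panel, top}
8. shelf@(0, -1) [+x clear] — {back_panel, cam, dowel, foot, rail, shelf, side_panel, top}
9. drawer_front@(2, 0) [+y clear] — {back_panel, cam, dowel, drawer_front, foot, rail, shelf, side_panel, top}

Valid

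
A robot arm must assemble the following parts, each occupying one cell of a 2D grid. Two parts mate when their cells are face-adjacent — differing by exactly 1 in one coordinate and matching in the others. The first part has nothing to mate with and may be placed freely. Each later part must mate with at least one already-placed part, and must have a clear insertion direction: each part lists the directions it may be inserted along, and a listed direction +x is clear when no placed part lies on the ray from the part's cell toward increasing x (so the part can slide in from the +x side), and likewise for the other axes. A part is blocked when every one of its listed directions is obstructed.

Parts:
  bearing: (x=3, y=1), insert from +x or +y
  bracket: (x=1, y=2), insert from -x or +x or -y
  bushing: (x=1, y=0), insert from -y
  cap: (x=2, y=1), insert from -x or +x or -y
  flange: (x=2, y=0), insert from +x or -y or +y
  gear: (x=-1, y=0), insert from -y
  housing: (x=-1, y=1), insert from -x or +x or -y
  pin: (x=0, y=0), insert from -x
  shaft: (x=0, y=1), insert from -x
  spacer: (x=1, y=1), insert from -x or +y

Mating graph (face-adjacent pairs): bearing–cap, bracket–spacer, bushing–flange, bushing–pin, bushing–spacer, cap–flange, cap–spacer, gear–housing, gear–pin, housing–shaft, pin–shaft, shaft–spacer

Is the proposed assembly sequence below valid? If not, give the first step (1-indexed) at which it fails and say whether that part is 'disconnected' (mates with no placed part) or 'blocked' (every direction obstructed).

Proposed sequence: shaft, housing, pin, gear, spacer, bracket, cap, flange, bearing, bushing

Valid

1. shaft@(0, 1) [-x clear] — {shaft}
2. housing@(-1, 1) [-x clear] — {housing, shaft}
3. pin@(0, 0) [-x clear] — {housing, pin, shaft}
4. gear@(-1, 0) [-y clear] — {gear, housing, pin, shaft}
5. spacer@(1, 1) [+y clear] — {gear, housing, pin, shaft, spacer}
6. bracket@(1, 2) [-x clear] — {bracket, gear, housing, pin, shaft, spacer}
7. cap@(2, 1) [+x clear] — {bracket, cap, gear, housing, pin, shaft, spacer}
8. flange@(2, 0) [+x clear] — {bracket, cap, flange, gear, housing, pin, shaft, spacer}
9. bearing@(3, 1) [+x clear] — {bearing, bracket, cap, flange, gear, housing, pin, shaft, spacer}
10. bushing@(1, 0) [-y clear] — {bearing, bracket, bushing, cap, flange, gear, housing, pin, shaft, spacer}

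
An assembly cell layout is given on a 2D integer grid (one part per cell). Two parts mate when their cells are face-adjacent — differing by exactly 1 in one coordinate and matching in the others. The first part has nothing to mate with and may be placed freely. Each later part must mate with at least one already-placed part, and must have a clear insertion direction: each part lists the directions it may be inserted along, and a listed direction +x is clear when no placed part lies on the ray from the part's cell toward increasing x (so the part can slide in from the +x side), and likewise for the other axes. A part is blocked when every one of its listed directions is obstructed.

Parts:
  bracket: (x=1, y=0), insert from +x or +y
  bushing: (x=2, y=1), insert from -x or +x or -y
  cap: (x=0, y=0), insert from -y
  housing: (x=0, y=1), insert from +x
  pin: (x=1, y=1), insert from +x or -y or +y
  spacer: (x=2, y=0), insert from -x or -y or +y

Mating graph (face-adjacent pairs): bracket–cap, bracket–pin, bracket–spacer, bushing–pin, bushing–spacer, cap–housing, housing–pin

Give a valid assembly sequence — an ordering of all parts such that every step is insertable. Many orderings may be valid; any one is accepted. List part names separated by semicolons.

spacer; bracket; cap; housing; bushing; pin

1. spacer@(2, 0) [-x clear] — {spacer}
2. bracket@(1, 0) [+y clear] — {bracket, spacer}
3. cap@(0, 0) [-y clear] — {bracket, cap, spacer}
4. housing@(0, 1) [+x clear] — {bracket, cap, housing, spacer}
5. bushing@(2, 1) [+x clear] — {bracket, bushing, cap, housing, spacer}
6. pin@(1, 1) [+y clear] — {bracket, bushing, cap, housing, pin, spacer}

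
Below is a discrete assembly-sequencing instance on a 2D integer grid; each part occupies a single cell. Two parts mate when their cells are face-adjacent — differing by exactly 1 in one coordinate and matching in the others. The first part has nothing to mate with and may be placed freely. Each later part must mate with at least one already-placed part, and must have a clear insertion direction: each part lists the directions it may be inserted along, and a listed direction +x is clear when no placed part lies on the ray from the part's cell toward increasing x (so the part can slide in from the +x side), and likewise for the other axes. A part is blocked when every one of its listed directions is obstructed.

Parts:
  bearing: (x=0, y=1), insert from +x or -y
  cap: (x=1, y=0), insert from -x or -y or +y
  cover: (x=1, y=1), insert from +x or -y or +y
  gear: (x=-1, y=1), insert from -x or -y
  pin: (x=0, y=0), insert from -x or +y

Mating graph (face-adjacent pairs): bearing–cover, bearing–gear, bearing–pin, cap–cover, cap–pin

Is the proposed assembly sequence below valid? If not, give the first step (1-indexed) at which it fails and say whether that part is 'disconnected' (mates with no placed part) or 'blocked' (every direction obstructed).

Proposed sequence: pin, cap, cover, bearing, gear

Invalid at step 4 (blocked)

1. pin@(0, 0) [-x clear] — {pin}
2. cap@(1, 0) [-y clear] — {cap, pin}
3. cover@(1, 1) [+x clear] — {cap, cover, pin}
4. bearing@(0, 1) — +x/-y all obstructed ⇒ blocked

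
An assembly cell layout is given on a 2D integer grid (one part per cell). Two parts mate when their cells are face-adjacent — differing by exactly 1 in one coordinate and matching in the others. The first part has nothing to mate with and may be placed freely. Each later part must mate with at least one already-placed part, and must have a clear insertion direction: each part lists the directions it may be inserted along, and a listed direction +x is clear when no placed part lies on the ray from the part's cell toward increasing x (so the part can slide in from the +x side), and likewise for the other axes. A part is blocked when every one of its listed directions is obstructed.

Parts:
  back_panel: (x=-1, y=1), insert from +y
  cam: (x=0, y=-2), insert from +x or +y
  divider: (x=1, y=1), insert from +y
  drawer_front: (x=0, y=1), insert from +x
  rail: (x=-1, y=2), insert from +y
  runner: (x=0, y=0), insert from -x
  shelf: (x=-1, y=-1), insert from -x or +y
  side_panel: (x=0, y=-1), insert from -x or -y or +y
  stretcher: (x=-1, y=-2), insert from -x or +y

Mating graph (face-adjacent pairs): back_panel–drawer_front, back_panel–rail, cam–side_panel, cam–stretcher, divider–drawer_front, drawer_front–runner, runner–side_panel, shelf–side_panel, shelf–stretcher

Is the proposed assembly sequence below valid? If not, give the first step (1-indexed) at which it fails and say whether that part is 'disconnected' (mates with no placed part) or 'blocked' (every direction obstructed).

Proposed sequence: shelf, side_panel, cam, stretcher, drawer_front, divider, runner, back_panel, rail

Invalid at step 5 (disconnected)

1. shelf@(-1, -1) [-x clear] — {shelf}
2. side_panel@(0, -1) [-y clear] — {shelf, side_panel}
3. cam@(0, -2) [+x clear] — {cam, shelf, side_panel}
4. stretcher@(-1, -2) [-x clear] — {cam, shelf, side_panel, stretcher}
5. drawer_front@(0, 1) — no placed neighbour ⇒ disconnected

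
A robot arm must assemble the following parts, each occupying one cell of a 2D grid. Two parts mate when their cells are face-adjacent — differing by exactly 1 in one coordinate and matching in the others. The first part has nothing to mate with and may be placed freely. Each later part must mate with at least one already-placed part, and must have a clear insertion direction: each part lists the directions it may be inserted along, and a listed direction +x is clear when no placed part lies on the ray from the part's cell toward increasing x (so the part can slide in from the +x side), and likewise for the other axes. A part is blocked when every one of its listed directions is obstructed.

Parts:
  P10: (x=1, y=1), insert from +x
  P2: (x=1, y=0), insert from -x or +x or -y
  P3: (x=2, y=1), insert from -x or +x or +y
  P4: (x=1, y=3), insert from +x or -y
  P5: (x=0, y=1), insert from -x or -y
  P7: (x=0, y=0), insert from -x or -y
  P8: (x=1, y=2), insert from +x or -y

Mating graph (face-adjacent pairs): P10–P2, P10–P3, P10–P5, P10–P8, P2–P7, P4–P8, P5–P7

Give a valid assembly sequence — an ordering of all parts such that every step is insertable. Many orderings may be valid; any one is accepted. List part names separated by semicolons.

P8; P4; P10; P2; P7; P3; P5

1. P8@(1, 2) [+x clear] — {P8}
2. P4@(1, 3) [+x clear] — {P4, P8}
3. P10@(1, 1) [+x clear] — {P10, P4, P8}
4. P2@(1, 0) [-x clear] — {P10, P2, P4, P8}
5. P7@(0, 0) [-x clear] — {P10, P2, P4, P7, P8}
6. P3@(2, 1) [+x clear] — {P10, P2, P3, P4, P7, P8}
7. P5@(0, 1) [-x clear] — {P10, P2, P3, P4, P5, P7, P8}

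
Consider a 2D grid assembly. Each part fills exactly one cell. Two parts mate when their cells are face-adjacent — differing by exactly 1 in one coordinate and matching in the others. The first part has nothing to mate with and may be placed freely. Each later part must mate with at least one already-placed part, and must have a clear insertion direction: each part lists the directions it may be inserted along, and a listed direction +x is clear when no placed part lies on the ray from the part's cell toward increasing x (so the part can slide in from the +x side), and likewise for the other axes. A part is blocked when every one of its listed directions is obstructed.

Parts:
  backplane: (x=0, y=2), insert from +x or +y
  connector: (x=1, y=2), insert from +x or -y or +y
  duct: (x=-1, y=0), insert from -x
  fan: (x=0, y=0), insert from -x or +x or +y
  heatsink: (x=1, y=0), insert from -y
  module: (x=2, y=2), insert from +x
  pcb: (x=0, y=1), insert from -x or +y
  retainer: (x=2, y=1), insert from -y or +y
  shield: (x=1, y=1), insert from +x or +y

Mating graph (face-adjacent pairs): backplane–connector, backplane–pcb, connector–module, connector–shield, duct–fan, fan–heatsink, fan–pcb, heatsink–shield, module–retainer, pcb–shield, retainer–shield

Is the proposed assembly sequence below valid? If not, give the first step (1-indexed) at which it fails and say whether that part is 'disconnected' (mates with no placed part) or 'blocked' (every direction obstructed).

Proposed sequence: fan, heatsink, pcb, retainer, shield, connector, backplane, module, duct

1. fan@(0, 0) [-x clear] — {fan}
2. heatsink@(1, 0) [-y clear] — {fan, heatsink}
3. pcb@(0, 1) [-x clear] — {fan, heatsink, pcb}
4. retainer@(2, 1) — no placed neighbour ⇒ disconnected

Invalid at step 4 (disconnected)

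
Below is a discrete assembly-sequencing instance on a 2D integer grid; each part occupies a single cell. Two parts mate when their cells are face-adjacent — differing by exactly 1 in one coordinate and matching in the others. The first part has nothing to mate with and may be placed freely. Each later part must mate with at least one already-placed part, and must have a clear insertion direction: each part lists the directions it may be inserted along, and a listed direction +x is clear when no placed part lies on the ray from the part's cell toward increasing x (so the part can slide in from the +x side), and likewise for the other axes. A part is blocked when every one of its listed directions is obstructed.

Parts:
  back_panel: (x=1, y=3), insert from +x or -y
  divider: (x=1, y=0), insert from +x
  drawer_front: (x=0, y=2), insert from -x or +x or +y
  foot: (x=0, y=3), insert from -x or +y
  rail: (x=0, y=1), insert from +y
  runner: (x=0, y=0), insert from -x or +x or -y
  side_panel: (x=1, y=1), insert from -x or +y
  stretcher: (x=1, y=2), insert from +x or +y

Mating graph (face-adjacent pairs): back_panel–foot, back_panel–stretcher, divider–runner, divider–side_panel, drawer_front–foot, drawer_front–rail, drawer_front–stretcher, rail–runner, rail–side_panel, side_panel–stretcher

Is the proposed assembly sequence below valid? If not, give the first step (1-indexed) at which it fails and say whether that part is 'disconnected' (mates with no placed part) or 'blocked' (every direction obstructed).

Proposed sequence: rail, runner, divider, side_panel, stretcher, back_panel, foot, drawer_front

1. rail@(0, 1) [+y clear] — {rail}
2. runner@(0, 0) [-x clear] — {rail, runner}
3. divider@(1, 0) [+x clear] — {divider, rail, runner}
4. side_panel@(1, 1) [+y clear] — {divider, rail, runner, side_panel}
5. stretcher@(1, 2) [+x clear] — {divider, rail, runner, side_panel, stretcher}
6. back_panel@(1, 3) [+x clear] — {back_panel, divider, rail, runner, side_panel, stretcher}
7. foot@(0, 3) [-x clear] — {back_panel, divider, foot, rail, runner, side_panel, stretcher}
8. drawer_front@(0, 2) [-x clear] — {back_panel, divider, drawer_front, foot, rail, runner, side_panel, stretcher}

Valid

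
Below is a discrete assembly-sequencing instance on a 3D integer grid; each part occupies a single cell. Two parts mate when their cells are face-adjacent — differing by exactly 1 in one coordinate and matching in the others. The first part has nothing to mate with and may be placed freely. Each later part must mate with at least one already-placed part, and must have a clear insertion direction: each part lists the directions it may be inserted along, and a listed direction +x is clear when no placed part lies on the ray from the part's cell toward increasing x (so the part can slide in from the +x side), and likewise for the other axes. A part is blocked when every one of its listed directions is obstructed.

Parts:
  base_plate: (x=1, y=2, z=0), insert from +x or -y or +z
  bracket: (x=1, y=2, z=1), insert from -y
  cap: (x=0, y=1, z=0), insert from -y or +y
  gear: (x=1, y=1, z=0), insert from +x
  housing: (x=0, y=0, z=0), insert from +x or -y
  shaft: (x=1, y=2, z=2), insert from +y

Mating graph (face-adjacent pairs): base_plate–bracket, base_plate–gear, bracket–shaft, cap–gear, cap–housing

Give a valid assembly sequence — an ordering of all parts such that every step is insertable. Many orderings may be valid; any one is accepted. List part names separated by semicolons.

1. base_plate@(1, 2, 0) [+x clear] — {base_plate}
2. gear@(1, 1, 0) [+x clear] — {base_plate, gear}
3. cap@(0, 1, 0) [-y clear] — {base_plate, cap, gear}
4. housing@(0, 0, 0) [+x clear] — {base_plate, cap, gear, housing}
5. bracket@(1, 2, 1) [-y clear] — {base_plate, bracket, cap, gear, housing}
6. shaft@(1, 2, 2) [+y clear] — {base_plate, bracket, cap, gear, housing, shaft}

base_plate; gear; cap; housing; bracket; shaft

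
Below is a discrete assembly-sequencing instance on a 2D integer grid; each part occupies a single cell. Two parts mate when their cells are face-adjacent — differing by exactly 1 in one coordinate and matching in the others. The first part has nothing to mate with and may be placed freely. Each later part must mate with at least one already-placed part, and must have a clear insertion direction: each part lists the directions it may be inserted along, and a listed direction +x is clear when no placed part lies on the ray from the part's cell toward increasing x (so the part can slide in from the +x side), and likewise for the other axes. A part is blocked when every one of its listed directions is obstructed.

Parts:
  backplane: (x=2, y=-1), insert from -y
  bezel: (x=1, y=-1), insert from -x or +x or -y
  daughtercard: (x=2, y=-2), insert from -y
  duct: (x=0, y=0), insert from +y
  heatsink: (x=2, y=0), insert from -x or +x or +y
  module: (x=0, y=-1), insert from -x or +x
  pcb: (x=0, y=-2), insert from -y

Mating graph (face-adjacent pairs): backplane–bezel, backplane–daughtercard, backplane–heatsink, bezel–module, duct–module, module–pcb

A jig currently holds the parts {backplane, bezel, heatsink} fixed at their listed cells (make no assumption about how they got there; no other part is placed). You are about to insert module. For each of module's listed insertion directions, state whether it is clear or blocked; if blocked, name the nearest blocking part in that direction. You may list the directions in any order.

-x: ray from module(0, -1) has no placed part ⇒ clear
+x: nearest on ray is bezel@(1, -1) ⇒ blocked

+x: blocked by bezel; -x: clear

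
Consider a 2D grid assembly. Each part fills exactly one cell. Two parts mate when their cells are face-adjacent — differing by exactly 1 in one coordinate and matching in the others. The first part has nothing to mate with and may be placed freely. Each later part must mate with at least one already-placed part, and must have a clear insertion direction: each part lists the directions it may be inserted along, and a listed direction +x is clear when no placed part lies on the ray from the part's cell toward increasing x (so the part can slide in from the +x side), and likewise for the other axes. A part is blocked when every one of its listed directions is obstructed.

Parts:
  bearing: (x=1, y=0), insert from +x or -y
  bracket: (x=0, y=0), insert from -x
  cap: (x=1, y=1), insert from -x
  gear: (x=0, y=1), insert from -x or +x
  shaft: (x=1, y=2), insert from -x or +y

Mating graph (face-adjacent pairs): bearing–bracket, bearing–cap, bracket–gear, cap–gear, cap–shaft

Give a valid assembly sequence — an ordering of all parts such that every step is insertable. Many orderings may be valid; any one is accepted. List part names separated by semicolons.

bracket; bearing; cap; shaft; gear

1. bracket@(0, 0) [-x clear] — {bracket}
2. bearing@(1, 0) [+x clear] — {bearing, bracket}
3. cap@(1, 1) [-x clear] — {bearing, bracket, cap}
4. shaft@(1, 2) [-x clear] — {bearing, bracket, cap, shaft}
5. gear@(0, 1) [-x clear] — {bearing, bracket, cap, gear, shaft}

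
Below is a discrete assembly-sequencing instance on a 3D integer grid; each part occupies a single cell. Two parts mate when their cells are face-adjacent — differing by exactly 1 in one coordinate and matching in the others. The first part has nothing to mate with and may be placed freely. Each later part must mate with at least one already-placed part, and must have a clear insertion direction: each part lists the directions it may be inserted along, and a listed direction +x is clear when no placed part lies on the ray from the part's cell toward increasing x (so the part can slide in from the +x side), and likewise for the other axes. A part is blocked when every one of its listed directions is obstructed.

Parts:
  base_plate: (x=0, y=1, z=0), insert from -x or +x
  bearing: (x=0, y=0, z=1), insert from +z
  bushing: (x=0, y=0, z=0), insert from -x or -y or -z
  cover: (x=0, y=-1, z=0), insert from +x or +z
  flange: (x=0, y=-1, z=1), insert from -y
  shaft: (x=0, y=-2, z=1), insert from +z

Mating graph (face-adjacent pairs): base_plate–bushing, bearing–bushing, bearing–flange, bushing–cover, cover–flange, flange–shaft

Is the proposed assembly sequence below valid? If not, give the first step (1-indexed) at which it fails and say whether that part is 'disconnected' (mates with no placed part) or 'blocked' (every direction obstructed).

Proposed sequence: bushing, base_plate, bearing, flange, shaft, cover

Valid

1. bushing@(0, 0, 0) [-x clear] — {bushing}
2. base_plate@(0, 1, 0) [-x clear] — {base_plate, bushing}
3. bearing@(0, 0, 1) [+z clear] — {base_plate, bearing, bushing}
4. flange@(0, -1, 1) [-y clear] — {base_plate, bearing, bushing, flange}
5. shaft@(0, -2, 1) [+z clear] — {base_plate, bearing, bushing, flange, shaft}
6. cover@(0, -1, 0) [+x clear] — {base_plate, bearing, bushing, cover, flange, shaft}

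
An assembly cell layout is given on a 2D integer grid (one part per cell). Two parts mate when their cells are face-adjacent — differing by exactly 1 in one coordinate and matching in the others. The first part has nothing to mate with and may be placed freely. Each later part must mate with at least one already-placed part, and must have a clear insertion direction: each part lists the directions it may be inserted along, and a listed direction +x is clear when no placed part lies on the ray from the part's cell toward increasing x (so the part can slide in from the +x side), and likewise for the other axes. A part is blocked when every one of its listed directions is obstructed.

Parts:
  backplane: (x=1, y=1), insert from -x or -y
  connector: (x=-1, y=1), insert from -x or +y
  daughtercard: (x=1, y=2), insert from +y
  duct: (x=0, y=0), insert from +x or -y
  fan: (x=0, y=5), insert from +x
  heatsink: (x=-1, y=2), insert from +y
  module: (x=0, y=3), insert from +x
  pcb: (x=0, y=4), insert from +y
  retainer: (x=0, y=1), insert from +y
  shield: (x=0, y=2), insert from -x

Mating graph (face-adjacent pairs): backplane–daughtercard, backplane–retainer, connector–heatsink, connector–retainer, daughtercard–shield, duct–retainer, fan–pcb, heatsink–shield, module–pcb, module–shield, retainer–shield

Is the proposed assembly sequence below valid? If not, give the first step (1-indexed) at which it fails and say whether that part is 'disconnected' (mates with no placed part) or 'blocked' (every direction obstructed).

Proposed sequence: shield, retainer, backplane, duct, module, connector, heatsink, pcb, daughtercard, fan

Invalid at step 2 (blocked)

1. shield@(0, 2) [-x clear] — {shield}
2. retainer@(0, 1) — +y all obstructed ⇒ blocked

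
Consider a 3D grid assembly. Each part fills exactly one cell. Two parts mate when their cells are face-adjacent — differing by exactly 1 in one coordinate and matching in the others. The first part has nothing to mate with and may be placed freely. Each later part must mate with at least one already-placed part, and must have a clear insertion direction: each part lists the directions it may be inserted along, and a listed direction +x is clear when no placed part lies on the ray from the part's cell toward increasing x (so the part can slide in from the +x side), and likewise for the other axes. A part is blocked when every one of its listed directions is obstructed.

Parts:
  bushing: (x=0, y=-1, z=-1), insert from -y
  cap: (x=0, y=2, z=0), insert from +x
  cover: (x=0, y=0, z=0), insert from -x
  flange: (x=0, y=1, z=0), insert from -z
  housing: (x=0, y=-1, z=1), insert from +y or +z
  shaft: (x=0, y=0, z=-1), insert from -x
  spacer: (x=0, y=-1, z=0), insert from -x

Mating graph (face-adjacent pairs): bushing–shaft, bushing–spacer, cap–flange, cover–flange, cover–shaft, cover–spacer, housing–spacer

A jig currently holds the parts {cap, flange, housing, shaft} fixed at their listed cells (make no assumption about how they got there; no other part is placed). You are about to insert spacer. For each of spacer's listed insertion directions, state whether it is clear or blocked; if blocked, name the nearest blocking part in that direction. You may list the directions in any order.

-x: clear

-x: ray from spacer(0, -1, 0) has no placed part ⇒ clear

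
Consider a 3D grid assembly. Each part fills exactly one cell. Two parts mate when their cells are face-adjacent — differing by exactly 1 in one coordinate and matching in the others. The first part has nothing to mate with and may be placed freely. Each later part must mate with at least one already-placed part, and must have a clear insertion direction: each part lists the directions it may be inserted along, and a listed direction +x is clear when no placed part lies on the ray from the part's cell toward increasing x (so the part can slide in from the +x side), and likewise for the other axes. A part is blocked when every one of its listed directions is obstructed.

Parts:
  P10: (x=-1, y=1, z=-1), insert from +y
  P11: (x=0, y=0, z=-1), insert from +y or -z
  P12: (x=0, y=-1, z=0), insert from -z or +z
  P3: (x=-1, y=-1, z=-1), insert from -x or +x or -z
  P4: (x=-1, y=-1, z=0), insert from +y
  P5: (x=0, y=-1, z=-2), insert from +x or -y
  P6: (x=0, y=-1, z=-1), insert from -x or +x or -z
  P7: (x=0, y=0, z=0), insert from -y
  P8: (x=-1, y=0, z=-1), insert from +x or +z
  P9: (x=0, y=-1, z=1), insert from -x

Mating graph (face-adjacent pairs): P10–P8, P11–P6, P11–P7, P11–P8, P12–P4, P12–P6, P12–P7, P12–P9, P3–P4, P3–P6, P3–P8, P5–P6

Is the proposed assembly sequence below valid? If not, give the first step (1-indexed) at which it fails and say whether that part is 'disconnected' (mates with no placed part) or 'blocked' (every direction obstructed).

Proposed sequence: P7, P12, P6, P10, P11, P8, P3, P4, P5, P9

1. P7@(0, 0, 0) [-y clear] — {P7}
2. P12@(0, -1, 0) [-z clear] — {P12, P7}
3. P6@(0, -1, -1) [-x clear] — {P12, P6, P7}
4. P10@(-1, 1, -1) — no placed neighbour ⇒ disconnected

Invalid at step 4 (disconnected)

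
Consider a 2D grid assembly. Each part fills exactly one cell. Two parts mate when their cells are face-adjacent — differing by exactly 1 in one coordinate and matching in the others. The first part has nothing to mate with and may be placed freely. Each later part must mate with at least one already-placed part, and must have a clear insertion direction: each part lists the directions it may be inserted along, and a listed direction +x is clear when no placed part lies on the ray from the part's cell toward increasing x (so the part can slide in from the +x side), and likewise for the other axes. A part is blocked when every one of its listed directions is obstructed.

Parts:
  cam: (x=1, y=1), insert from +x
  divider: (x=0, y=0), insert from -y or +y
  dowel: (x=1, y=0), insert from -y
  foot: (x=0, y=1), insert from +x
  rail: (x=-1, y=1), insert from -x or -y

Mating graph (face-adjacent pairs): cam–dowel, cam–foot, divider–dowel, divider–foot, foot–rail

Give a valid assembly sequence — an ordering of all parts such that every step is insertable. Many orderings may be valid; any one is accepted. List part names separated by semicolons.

dowel; divider; foot; cam; rail

1. dowel@(1, 0) [-y clear] — {dowel}
2. divider@(0, 0) [-y clear] — {divider, dowel}
3. foot@(0, 1) [+x clear] — {divider, dowel, foot}
4. cam@(1, 1) [+x clear] — {cam, divider, dowel, foot}
5. rail@(-1, 1) [-x clear] — {cam, divider, dowel, foot, rail}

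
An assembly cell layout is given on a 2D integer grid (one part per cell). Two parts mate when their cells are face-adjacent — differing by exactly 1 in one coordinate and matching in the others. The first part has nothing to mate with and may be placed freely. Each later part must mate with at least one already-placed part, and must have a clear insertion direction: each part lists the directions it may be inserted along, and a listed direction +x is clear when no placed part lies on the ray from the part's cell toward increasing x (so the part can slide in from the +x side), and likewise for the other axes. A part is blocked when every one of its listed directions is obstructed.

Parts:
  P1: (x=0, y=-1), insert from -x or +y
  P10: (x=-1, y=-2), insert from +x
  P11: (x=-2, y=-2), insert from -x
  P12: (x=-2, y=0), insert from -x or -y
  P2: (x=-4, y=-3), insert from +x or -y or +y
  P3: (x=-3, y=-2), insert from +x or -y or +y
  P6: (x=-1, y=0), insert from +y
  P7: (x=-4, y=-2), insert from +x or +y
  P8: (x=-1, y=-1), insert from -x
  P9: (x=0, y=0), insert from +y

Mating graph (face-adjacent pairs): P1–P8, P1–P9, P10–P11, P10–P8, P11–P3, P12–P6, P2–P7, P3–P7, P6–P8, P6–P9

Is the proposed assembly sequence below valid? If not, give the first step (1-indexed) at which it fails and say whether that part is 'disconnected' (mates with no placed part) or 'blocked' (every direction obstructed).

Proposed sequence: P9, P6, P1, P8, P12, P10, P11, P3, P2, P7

1. P9@(0, 0) [+y clear] — {P9}
2. P6@(-1, 0) [+y clear] — {P6, P9}
3. P1@(0, -1) [-x clear] — {P1, P6, P9}
4. P8@(-1, -1) [-x clear] — {P1, P6, P8, P9}
5. P12@(-2, 0) [-x clear] — {P1, P12, P6, P8, P9}
6. P10@(-1, -2) [+x clear] — {P1, P10, P12, P6, P8, P9}
7. P11@(-2, -2) [-x clear] — {P1, P10, P11, P12, P6, P8, P9}
8. P3@(-3, -2) [-y clear] — {P1, P10, P11, P12, P3, P6, P8, P9}
9. P2@(-4, -3) — no placed neighbour ⇒ disconnected

Invalid at step 9 (disconnected)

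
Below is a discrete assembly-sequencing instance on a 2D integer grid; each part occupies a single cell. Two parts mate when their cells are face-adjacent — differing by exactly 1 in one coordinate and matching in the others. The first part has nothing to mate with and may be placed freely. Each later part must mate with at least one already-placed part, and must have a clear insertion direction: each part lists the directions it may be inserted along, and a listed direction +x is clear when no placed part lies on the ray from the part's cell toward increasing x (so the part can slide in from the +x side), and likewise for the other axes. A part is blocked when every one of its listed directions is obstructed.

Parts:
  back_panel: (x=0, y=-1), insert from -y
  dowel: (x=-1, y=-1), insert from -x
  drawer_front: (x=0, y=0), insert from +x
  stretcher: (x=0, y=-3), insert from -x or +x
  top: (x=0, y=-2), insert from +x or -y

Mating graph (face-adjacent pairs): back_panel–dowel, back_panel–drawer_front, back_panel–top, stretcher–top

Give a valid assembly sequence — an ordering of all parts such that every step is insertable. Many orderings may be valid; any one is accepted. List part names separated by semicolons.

dowel; back_panel; top; stretcher; drawer_front

1. dowel@(-1, -1) [-x clear] — {dowel}
2. back_panel@(0, -1) [-y clear] — {back_panel, dowel}
3. top@(0, -2) [+x clear] — {back_panel, dowel, top}
4. stretcher@(0, -3) [-x clear] — {back_panel, dowel, stretcher, top}
5. drawer_front@(0, 0) [+x clear] — {back_panel, dowel, drawer_front, stretcher, top}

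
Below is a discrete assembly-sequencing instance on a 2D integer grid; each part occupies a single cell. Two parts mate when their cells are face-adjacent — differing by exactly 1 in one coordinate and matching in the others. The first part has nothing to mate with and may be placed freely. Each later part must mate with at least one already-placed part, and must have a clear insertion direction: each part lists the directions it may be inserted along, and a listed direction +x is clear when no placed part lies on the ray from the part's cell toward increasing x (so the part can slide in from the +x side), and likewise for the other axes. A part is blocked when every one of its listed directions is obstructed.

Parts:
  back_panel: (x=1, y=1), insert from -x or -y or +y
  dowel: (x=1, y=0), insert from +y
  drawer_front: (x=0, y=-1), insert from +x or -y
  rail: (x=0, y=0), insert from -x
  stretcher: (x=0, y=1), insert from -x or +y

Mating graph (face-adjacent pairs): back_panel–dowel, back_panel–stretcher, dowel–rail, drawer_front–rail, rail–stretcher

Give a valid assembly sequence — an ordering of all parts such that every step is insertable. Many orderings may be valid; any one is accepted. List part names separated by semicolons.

1. drawer_front@(0, -1) [+x clear] — {drawer_front}
2. rail@(0, 0) [-x clear] — {drawer_front, rail}
3. stretcher@(0, 1) [-x clear] — {drawer_front, rail, stretcher}
4. dowel@(1, 0) [+y clear] — {dowel, drawer_front, rail, stretcher}
5. back_panel@(1, 1) [+y clear] — {back_panel, dowel, drawer_front, rail, stretcher}

drawer_front; rail; stretcher; dowel; back_panel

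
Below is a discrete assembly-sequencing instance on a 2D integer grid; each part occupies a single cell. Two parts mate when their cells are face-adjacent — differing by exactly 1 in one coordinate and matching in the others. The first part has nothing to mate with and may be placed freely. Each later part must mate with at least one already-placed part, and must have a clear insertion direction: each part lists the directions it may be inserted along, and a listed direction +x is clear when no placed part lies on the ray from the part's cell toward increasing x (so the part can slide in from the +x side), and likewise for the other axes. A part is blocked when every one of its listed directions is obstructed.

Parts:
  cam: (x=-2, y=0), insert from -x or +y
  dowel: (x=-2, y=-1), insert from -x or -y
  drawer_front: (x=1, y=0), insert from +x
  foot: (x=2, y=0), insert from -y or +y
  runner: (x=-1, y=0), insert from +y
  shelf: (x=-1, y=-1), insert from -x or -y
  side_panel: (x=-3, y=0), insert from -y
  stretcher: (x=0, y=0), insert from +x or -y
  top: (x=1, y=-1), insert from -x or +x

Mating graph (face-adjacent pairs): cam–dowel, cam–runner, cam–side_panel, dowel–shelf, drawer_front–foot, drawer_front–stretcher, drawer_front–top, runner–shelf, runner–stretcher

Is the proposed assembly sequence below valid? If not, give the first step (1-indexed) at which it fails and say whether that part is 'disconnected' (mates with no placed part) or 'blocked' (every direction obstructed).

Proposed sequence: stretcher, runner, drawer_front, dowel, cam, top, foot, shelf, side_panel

Invalid at step 4 (disconnected)

1. stretcher@(0, 0) [+x clear] — {stretcher}
2. runner@(-1, 0) [+y clear] — {runner, stretcher}
3. drawer_front@(1, 0) [+x clear] — {drawer_front, runner, stretcher}
4. dowel@(-2, -1) — no placed neighbour ⇒ disconnected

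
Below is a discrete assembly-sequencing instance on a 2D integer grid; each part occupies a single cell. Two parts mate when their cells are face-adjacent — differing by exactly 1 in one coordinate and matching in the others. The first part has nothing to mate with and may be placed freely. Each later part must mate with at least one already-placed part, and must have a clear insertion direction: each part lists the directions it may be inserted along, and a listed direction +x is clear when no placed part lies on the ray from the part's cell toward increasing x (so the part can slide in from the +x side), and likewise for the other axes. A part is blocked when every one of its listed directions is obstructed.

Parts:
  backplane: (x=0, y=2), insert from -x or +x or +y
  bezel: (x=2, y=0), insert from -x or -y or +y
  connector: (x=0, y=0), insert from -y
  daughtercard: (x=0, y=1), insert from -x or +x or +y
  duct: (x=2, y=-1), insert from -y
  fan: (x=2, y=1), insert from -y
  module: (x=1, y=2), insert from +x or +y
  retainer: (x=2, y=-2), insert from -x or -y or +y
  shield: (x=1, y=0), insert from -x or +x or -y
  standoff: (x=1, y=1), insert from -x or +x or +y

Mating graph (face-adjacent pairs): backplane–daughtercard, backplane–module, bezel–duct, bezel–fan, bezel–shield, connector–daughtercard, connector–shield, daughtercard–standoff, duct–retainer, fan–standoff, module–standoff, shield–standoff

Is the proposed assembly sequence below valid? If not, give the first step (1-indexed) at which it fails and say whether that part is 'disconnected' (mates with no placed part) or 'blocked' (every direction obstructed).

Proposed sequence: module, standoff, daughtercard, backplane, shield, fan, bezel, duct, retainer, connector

1. module@(1, 2) [+x clear] — {module}
2. standoff@(1, 1) [-x clear] — {module, standoff}
3. daughtercard@(0, 1) [-x clear] — {daughtercard, module, standoff}
4. backplane@(0, 2) [-x clear] — {backplane, daughtercard, module, standoff}
5. shield@(1, 0) [-x clear] — {backplane, daughtercard, module, shield, standoff}
6. fan@(2, 1) [-y clear] — {backplane, daughtercard, fan, module, shield, standoff}
7. bezel@(2, 0) [-y clear] — {backplane, bezel, daughtercard, fan, module, shield, standoff}
8. duct@(2, -1) [-y clear] — {backplane, bezel, daughtercard, duct, fan, module, shield, standoff}
9. retainer@(2, -2) [-x clear] — {backplane, bezel, daughtercard, duct, fan, module, retainer, shield, standoff}
10. connector@(0, 0) [-y clear] — {backplane, bezel, connector, daughtercard, duct, fan, module, retainer, shield, standoff}

Valid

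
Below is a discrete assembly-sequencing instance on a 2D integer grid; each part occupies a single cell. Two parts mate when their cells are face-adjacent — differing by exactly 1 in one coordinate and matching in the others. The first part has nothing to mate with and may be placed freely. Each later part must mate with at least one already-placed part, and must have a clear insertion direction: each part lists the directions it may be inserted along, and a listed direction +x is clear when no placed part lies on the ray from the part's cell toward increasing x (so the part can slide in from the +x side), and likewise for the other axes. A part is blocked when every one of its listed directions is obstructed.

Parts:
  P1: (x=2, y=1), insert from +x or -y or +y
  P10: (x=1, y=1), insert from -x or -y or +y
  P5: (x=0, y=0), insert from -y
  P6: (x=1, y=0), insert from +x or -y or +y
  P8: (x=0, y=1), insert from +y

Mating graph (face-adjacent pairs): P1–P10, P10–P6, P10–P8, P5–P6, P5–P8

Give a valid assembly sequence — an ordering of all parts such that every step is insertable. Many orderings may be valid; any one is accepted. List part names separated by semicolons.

P5; P6; P8; P10; P1

1. P5@(0, 0) [-y clear] — {P5}
2. P6@(1, 0) [+x clear] — {P5, P6}
3. P8@(0, 1) [+y clear] — {P5, P6, P8}
4. P10@(1, 1) [+y clear] — {P10, P5, P6, P8}
5. P1@(2, 1) [+x clear] — {P1, P10, P5, P6, P8}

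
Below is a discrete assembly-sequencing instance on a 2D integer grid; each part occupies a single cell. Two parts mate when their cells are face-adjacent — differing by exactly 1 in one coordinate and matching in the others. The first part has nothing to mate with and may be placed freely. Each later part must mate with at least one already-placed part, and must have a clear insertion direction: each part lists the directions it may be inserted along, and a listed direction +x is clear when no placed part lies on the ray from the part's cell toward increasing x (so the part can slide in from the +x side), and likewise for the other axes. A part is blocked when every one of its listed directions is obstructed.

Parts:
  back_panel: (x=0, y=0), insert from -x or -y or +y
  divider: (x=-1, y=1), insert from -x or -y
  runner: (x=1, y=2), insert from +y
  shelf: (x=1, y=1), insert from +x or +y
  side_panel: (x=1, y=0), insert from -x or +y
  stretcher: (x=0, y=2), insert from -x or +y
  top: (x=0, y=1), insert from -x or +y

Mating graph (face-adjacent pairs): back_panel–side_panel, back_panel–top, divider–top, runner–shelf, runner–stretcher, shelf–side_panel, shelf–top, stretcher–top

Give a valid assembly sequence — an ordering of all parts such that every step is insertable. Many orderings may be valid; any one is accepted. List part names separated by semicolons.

divider; top; stretcher; shelf; runner; side_panel; back_panel

1. divider@(-1, 1) [-x clear] — {divider}
2. top@(0, 1) [+y clear] — {divider, top}
3. stretcher@(0, 2) [-x clear] — {divider, stretcher, top}
4. shelf@(1, 1) [+x clear] — {divider, shelf, stretcher, top}
5. runner@(1, 2) [+y clear] — {divider, runner, shelf, stretcher, top}
6. side_panel@(1, 0) [-x clear] — {divider, runner, shelf, side_panel, stretcher, top}
7. back_panel@(0, 0) [-x clear] — {back_panel, divider, runner, shelf, side_panel, stretcher, top}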